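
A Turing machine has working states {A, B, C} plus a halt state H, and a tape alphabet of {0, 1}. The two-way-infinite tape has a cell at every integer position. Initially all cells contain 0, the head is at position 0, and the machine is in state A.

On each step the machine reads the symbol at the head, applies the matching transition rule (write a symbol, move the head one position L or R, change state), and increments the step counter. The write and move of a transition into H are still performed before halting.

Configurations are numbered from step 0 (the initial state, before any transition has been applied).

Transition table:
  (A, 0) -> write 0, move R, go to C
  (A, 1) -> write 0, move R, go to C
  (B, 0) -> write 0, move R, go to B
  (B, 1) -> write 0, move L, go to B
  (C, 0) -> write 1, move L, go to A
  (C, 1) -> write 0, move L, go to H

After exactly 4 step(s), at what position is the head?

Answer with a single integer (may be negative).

Answer: 0

Derivation:
Step 1: in state A at pos 0, read 0 -> (A,0)->write 0,move R,goto C. Now: state=C, head=1, tape[-1..2]=0000 (head:   ^)
Step 2: in state C at pos 1, read 0 -> (C,0)->write 1,move L,goto A. Now: state=A, head=0, tape[-1..2]=0010 (head:  ^)
Step 3: in state A at pos 0, read 0 -> (A,0)->write 0,move R,goto C. Now: state=C, head=1, tape[-1..2]=0010 (head:   ^)
Step 4: in state C at pos 1, read 1 -> (C,1)->write 0,move L,goto H. Now: state=H, head=0, tape[-1..2]=0000 (head:  ^)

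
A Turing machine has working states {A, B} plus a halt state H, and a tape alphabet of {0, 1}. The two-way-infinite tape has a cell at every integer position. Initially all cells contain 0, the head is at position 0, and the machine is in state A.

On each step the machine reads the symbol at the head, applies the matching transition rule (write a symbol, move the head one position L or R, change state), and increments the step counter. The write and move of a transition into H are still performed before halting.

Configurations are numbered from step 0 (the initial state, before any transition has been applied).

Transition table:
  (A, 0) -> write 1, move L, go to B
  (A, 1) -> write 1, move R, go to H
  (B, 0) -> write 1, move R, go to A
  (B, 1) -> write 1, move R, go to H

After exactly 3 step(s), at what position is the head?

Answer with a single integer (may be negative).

Step 1: in state A at pos 0, read 0 -> (A,0)->write 1,move L,goto B. Now: state=B, head=-1, tape[-2..1]=0010 (head:  ^)
Step 2: in state B at pos -1, read 0 -> (B,0)->write 1,move R,goto A. Now: state=A, head=0, tape[-2..1]=0110 (head:   ^)
Step 3: in state A at pos 0, read 1 -> (A,1)->write 1,move R,goto H. Now: state=H, head=1, tape[-2..2]=01100 (head:    ^)

Answer: 1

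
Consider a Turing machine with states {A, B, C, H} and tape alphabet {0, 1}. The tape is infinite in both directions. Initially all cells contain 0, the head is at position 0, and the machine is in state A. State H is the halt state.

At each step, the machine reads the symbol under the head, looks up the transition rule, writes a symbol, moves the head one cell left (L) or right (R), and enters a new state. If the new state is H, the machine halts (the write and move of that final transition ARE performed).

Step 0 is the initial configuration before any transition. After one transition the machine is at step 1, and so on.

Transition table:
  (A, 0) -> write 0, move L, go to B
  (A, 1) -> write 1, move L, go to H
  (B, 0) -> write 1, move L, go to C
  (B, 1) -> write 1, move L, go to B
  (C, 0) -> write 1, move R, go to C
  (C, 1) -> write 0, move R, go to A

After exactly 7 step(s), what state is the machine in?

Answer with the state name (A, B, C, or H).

Answer: A

Derivation:
Step 1: in state A at pos 0, read 0 -> (A,0)->write 0,move L,goto B. Now: state=B, head=-1, tape[-2..1]=0000 (head:  ^)
Step 2: in state B at pos -1, read 0 -> (B,0)->write 1,move L,goto C. Now: state=C, head=-2, tape[-3..1]=00100 (head:  ^)
Step 3: in state C at pos -2, read 0 -> (C,0)->write 1,move R,goto C. Now: state=C, head=-1, tape[-3..1]=01100 (head:   ^)
Step 4: in state C at pos -1, read 1 -> (C,1)->write 0,move R,goto A. Now: state=A, head=0, tape[-3..1]=01000 (head:    ^)
Step 5: in state A at pos 0, read 0 -> (A,0)->write 0,move L,goto B. Now: state=B, head=-1, tape[-3..1]=01000 (head:   ^)
Step 6: in state B at pos -1, read 0 -> (B,0)->write 1,move L,goto C. Now: state=C, head=-2, tape[-3..1]=01100 (head:  ^)
Step 7: in state C at pos -2, read 1 -> (C,1)->write 0,move R,goto A. Now: state=A, head=-1, tape[-3..1]=00100 (head:   ^)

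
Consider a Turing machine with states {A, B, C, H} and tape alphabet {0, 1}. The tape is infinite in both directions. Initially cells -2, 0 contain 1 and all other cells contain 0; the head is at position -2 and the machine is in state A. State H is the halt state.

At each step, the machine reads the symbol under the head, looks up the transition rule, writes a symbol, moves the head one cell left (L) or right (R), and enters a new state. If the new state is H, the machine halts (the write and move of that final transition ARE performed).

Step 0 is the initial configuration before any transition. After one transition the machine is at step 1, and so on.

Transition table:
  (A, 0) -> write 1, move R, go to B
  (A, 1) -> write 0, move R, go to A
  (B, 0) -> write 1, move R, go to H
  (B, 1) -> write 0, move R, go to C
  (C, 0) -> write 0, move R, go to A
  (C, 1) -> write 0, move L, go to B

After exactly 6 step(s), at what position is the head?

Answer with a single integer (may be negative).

Step 1: in state A at pos -2, read 1 -> (A,1)->write 0,move R,goto A. Now: state=A, head=-1, tape[-3..1]=00010 (head:   ^)
Step 2: in state A at pos -1, read 0 -> (A,0)->write 1,move R,goto B. Now: state=B, head=0, tape[-3..1]=00110 (head:    ^)
Step 3: in state B at pos 0, read 1 -> (B,1)->write 0,move R,goto C. Now: state=C, head=1, tape[-3..2]=001000 (head:     ^)
Step 4: in state C at pos 1, read 0 -> (C,0)->write 0,move R,goto A. Now: state=A, head=2, tape[-3..3]=0010000 (head:      ^)
Step 5: in state A at pos 2, read 0 -> (A,0)->write 1,move R,goto B. Now: state=B, head=3, tape[-3..4]=00100100 (head:       ^)
Step 6: in state B at pos 3, read 0 -> (B,0)->write 1,move R,goto H. Now: state=H, head=4, tape[-3..5]=001001100 (head:        ^)

Answer: 4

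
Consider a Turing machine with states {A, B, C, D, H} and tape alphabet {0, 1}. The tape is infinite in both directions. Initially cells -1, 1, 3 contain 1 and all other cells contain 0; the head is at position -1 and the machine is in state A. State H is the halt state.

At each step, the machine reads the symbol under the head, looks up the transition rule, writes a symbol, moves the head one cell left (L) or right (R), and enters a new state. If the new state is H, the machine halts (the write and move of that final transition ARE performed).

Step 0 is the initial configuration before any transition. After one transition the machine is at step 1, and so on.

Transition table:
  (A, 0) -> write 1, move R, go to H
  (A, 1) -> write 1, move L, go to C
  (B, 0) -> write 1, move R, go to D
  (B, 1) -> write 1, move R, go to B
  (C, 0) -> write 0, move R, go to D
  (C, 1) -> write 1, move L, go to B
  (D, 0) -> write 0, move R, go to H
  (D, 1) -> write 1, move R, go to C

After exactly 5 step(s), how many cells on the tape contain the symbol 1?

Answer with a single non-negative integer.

Answer: 3

Derivation:
Step 1: in state A at pos -1, read 1 -> (A,1)->write 1,move L,goto C. Now: state=C, head=-2, tape[-3..4]=00101010 (head:  ^)
Step 2: in state C at pos -2, read 0 -> (C,0)->write 0,move R,goto D. Now: state=D, head=-1, tape[-3..4]=00101010 (head:   ^)
Step 3: in state D at pos -1, read 1 -> (D,1)->write 1,move R,goto C. Now: state=C, head=0, tape[-3..4]=00101010 (head:    ^)
Step 4: in state C at pos 0, read 0 -> (C,0)->write 0,move R,goto D. Now: state=D, head=1, tape[-3..4]=00101010 (head:     ^)
Step 5: in state D at pos 1, read 1 -> (D,1)->write 1,move R,goto C. Now: state=C, head=2, tape[-3..4]=00101010 (head:      ^)
Cells containing 1 after step 5: {-1, 1, 3} -> 3 cell(s)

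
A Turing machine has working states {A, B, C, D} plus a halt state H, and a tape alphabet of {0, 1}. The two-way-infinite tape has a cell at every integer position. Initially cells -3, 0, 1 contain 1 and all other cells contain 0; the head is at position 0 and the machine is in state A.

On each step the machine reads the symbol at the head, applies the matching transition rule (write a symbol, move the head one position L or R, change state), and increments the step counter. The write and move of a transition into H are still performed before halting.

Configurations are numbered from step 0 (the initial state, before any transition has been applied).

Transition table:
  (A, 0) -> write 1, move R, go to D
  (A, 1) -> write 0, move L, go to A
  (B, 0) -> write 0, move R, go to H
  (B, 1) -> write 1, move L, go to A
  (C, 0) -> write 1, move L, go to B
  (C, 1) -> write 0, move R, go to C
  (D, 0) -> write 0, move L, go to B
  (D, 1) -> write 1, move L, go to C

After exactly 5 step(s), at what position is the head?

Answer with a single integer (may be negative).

Answer: -1

Derivation:
Step 1: in state A at pos 0, read 1 -> (A,1)->write 0,move L,goto A. Now: state=A, head=-1, tape[-4..2]=0100010 (head:    ^)
Step 2: in state A at pos -1, read 0 -> (A,0)->write 1,move R,goto D. Now: state=D, head=0, tape[-4..2]=0101010 (head:     ^)
Step 3: in state D at pos 0, read 0 -> (D,0)->write 0,move L,goto B. Now: state=B, head=-1, tape[-4..2]=0101010 (head:    ^)
Step 4: in state B at pos -1, read 1 -> (B,1)->write 1,move L,goto A. Now: state=A, head=-2, tape[-4..2]=0101010 (head:   ^)
Step 5: in state A at pos -2, read 0 -> (A,0)->write 1,move R,goto D. Now: state=D, head=-1, tape[-4..2]=0111010 (head:    ^)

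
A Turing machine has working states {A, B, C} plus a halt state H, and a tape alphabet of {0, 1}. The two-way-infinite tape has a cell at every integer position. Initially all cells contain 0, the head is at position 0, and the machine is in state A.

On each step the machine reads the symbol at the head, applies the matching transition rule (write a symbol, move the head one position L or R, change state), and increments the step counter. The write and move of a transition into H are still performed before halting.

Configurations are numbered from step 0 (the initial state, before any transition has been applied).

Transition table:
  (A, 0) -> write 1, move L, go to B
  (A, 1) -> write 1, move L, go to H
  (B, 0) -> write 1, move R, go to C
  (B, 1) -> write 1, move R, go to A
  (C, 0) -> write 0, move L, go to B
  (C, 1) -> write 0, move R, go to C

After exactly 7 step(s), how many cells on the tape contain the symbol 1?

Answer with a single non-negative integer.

Answer: 2

Derivation:
Step 1: in state A at pos 0, read 0 -> (A,0)->write 1,move L,goto B. Now: state=B, head=-1, tape[-2..1]=0010 (head:  ^)
Step 2: in state B at pos -1, read 0 -> (B,0)->write 1,move R,goto C. Now: state=C, head=0, tape[-2..1]=0110 (head:   ^)
Step 3: in state C at pos 0, read 1 -> (C,1)->write 0,move R,goto C. Now: state=C, head=1, tape[-2..2]=01000 (head:    ^)
Step 4: in state C at pos 1, read 0 -> (C,0)->write 0,move L,goto B. Now: state=B, head=0, tape[-2..2]=01000 (head:   ^)
Step 5: in state B at pos 0, read 0 -> (B,0)->write 1,move R,goto C. Now: state=C, head=1, tape[-2..2]=01100 (head:    ^)
Step 6: in state C at pos 1, read 0 -> (C,0)->write 0,move L,goto B. Now: state=B, head=0, tape[-2..2]=01100 (head:   ^)
Step 7: in state B at pos 0, read 1 -> (B,1)->write 1,move R,goto A. Now: state=A, head=1, tape[-2..2]=01100 (head:    ^)
Cells containing 1 after step 7: {-1, 0} -> 2 cell(s)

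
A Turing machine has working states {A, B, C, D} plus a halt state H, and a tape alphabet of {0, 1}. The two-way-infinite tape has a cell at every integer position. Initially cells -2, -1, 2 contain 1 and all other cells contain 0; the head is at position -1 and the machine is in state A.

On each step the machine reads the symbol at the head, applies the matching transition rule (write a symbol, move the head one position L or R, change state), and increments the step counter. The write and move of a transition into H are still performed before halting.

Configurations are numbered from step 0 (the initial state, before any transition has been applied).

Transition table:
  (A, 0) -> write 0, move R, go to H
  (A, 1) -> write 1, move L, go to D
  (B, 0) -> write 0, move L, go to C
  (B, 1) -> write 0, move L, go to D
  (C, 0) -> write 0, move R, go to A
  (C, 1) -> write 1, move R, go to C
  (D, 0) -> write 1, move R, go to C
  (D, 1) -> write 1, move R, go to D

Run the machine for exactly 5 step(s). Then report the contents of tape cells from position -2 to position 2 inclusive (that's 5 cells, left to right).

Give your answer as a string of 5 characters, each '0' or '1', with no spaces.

Answer: 11101

Derivation:
Step 1: in state A at pos -1, read 1 -> (A,1)->write 1,move L,goto D. Now: state=D, head=-2, tape[-3..3]=0110010 (head:  ^)
Step 2: in state D at pos -2, read 1 -> (D,1)->write 1,move R,goto D. Now: state=D, head=-1, tape[-3..3]=0110010 (head:   ^)
Step 3: in state D at pos -1, read 1 -> (D,1)->write 1,move R,goto D. Now: state=D, head=0, tape[-3..3]=0110010 (head:    ^)
Step 4: in state D at pos 0, read 0 -> (D,0)->write 1,move R,goto C. Now: state=C, head=1, tape[-3..3]=0111010 (head:     ^)
Step 5: in state C at pos 1, read 0 -> (C,0)->write 0,move R,goto A. Now: state=A, head=2, tape[-3..3]=0111010 (head:      ^)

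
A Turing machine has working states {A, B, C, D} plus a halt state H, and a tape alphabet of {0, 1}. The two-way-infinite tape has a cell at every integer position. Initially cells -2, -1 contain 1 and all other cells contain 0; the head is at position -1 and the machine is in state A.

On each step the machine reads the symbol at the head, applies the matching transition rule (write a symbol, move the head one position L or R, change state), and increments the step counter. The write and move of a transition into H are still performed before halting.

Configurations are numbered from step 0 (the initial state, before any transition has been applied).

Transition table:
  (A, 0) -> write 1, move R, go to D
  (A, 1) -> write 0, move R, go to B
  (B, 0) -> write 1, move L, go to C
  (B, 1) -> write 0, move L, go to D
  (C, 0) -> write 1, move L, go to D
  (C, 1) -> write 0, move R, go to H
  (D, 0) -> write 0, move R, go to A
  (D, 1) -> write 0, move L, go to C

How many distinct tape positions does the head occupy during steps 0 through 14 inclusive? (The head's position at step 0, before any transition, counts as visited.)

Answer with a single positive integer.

Answer: 5

Derivation:
Step 1: in state A at pos -1, read 1 -> (A,1)->write 0,move R,goto B. Now: state=B, head=0, tape[-3..1]=01000 (head:    ^)
Step 2: in state B at pos 0, read 0 -> (B,0)->write 1,move L,goto C. Now: state=C, head=-1, tape[-3..1]=01010 (head:   ^)
Step 3: in state C at pos -1, read 0 -> (C,0)->write 1,move L,goto D. Now: state=D, head=-2, tape[-3..1]=01110 (head:  ^)
Step 4: in state D at pos -2, read 1 -> (D,1)->write 0,move L,goto C. Now: state=C, head=-3, tape[-4..1]=000110 (head:  ^)
Step 5: in state C at pos -3, read 0 -> (C,0)->write 1,move L,goto D. Now: state=D, head=-4, tape[-5..1]=0010110 (head:  ^)
Step 6: in state D at pos -4, read 0 -> (D,0)->write 0,move R,goto A. Now: state=A, head=-3, tape[-5..1]=0010110 (head:   ^)
Step 7: in state A at pos -3, read 1 -> (A,1)->write 0,move R,goto B. Now: state=B, head=-2, tape[-5..1]=0000110 (head:    ^)
Step 8: in state B at pos -2, read 0 -> (B,0)->write 1,move L,goto C. Now: state=C, head=-3, tape[-5..1]=0001110 (head:   ^)
Step 9: in state C at pos -3, read 0 -> (C,0)->write 1,move L,goto D. Now: state=D, head=-4, tape[-5..1]=0011110 (head:  ^)
Step 10: in state D at pos -4, read 0 -> (D,0)->write 0,move R,goto A. Now: state=A, head=-3, tape[-5..1]=0011110 (head:   ^)
Step 11: in state A at pos -3, read 1 -> (A,1)->write 0,move R,goto B. Now: state=B, head=-2, tape[-5..1]=0001110 (head:    ^)
Step 12: in state B at pos -2, read 1 -> (B,1)->write 0,move L,goto D. Now: state=D, head=-3, tape[-5..1]=0000110 (head:   ^)
Step 13: in state D at pos -3, read 0 -> (D,0)->write 0,move R,goto A. Now: state=A, head=-2, tape[-5..1]=0000110 (head:    ^)
Step 14: in state A at pos -2, read 0 -> (A,0)->write 1,move R,goto D. Now: state=D, head=-1, tape[-5..1]=0001110 (head:     ^)
Head positions at steps 0..14: starting at -1, distinct positions visited = {-4, -3, -2, -1, 0} -> 5 position(s)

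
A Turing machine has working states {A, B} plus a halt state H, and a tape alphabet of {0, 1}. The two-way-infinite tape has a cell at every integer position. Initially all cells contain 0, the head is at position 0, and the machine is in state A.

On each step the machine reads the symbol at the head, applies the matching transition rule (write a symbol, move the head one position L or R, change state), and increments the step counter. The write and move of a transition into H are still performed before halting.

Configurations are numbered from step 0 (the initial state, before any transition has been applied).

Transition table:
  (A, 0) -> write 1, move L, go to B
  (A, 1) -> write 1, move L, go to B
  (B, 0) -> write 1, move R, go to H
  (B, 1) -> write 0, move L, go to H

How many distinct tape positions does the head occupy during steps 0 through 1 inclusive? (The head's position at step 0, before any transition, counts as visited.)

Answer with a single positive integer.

Answer: 2

Derivation:
Step 1: in state A at pos 0, read 0 -> (A,0)->write 1,move L,goto B. Now: state=B, head=-1, tape[-2..1]=0010 (head:  ^)
Head positions at steps 0..1: starting at 0, distinct positions visited = {-1, 0} -> 2 position(s)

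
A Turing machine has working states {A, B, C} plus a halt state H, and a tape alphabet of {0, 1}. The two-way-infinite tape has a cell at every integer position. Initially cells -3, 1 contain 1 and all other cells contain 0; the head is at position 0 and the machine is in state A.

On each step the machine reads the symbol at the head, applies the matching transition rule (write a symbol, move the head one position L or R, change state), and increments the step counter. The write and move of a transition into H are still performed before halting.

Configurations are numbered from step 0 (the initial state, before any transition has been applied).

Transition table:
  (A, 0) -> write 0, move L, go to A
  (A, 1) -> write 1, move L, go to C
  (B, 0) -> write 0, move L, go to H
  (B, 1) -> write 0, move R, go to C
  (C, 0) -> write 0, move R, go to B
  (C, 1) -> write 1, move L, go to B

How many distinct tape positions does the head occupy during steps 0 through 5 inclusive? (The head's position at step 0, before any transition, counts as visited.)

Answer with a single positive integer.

Answer: 5

Derivation:
Step 1: in state A at pos 0, read 0 -> (A,0)->write 0,move L,goto A. Now: state=A, head=-1, tape[-4..2]=0100010 (head:    ^)
Step 2: in state A at pos -1, read 0 -> (A,0)->write 0,move L,goto A. Now: state=A, head=-2, tape[-4..2]=0100010 (head:   ^)
Step 3: in state A at pos -2, read 0 -> (A,0)->write 0,move L,goto A. Now: state=A, head=-3, tape[-4..2]=0100010 (head:  ^)
Step 4: in state A at pos -3, read 1 -> (A,1)->write 1,move L,goto C. Now: state=C, head=-4, tape[-5..2]=00100010 (head:  ^)
Step 5: in state C at pos -4, read 0 -> (C,0)->write 0,move R,goto B. Now: state=B, head=-3, tape[-5..2]=00100010 (head:   ^)
Head positions at steps 0..5: starting at 0, distinct positions visited = {-4, -3, -2, -1, 0} -> 5 position(s)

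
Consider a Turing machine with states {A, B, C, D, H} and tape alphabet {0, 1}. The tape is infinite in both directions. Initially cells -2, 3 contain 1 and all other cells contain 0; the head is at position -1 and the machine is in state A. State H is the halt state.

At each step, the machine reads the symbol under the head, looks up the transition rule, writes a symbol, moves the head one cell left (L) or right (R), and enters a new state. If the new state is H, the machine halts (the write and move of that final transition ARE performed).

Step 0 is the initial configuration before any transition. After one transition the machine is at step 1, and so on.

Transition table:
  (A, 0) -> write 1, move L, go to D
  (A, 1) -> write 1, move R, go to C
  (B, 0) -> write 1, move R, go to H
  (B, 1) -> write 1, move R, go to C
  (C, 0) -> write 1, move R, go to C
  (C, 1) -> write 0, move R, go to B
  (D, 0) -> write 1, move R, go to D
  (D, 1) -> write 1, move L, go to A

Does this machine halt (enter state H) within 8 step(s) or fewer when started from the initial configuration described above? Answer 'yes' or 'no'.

Step 1: in state A at pos -1, read 0 -> (A,0)->write 1,move L,goto D. Now: state=D, head=-2, tape[-3..4]=01100010 (head:  ^)
Step 2: in state D at pos -2, read 1 -> (D,1)->write 1,move L,goto A. Now: state=A, head=-3, tape[-4..4]=001100010 (head:  ^)
Step 3: in state A at pos -3, read 0 -> (A,0)->write 1,move L,goto D. Now: state=D, head=-4, tape[-5..4]=0011100010 (head:  ^)
Step 4: in state D at pos -4, read 0 -> (D,0)->write 1,move R,goto D. Now: state=D, head=-3, tape[-5..4]=0111100010 (head:   ^)
Step 5: in state D at pos -3, read 1 -> (D,1)->write 1,move L,goto A. Now: state=A, head=-4, tape[-5..4]=0111100010 (head:  ^)
Step 6: in state A at pos -4, read 1 -> (A,1)->write 1,move R,goto C. Now: state=C, head=-3, tape[-5..4]=0111100010 (head:   ^)
Step 7: in state C at pos -3, read 1 -> (C,1)->write 0,move R,goto B. Now: state=B, head=-2, tape[-5..4]=0101100010 (head:    ^)
Step 8: in state B at pos -2, read 1 -> (B,1)->write 1,move R,goto C. Now: state=C, head=-1, tape[-5..4]=0101100010 (head:     ^)
After 8 step(s): state = C (not H) -> not halted within 8 -> no

Answer: no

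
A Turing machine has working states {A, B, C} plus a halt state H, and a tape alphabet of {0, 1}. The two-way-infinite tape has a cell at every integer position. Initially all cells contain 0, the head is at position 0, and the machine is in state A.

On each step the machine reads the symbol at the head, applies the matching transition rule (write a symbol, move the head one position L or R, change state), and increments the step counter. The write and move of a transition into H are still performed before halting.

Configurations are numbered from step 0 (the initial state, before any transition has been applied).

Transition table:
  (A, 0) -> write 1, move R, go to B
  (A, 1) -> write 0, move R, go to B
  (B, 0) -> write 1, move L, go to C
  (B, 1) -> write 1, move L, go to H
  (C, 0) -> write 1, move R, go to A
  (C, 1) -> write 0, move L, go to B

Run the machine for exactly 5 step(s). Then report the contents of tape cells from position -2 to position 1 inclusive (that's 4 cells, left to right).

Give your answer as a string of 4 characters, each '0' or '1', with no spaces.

Answer: 1101

Derivation:
Step 1: in state A at pos 0, read 0 -> (A,0)->write 1,move R,goto B. Now: state=B, head=1, tape[-1..2]=0100 (head:   ^)
Step 2: in state B at pos 1, read 0 -> (B,0)->write 1,move L,goto C. Now: state=C, head=0, tape[-1..2]=0110 (head:  ^)
Step 3: in state C at pos 0, read 1 -> (C,1)->write 0,move L,goto B. Now: state=B, head=-1, tape[-2..2]=00010 (head:  ^)
Step 4: in state B at pos -1, read 0 -> (B,0)->write 1,move L,goto C. Now: state=C, head=-2, tape[-3..2]=001010 (head:  ^)
Step 5: in state C at pos -2, read 0 -> (C,0)->write 1,move R,goto A. Now: state=A, head=-1, tape[-3..2]=011010 (head:   ^)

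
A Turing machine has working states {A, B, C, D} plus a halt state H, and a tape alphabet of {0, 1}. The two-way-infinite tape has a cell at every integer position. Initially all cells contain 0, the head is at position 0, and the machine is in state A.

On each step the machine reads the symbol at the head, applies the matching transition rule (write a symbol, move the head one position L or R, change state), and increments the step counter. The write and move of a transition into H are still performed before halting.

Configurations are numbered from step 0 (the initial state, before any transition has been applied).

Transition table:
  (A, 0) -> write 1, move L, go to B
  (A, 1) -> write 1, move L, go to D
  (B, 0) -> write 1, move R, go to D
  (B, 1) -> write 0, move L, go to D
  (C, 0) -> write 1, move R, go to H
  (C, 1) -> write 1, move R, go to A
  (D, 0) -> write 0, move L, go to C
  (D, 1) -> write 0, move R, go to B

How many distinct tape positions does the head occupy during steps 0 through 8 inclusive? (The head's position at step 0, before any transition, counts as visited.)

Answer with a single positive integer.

Answer: 4

Derivation:
Step 1: in state A at pos 0, read 0 -> (A,0)->write 1,move L,goto B. Now: state=B, head=-1, tape[-2..1]=0010 (head:  ^)
Step 2: in state B at pos -1, read 0 -> (B,0)->write 1,move R,goto D. Now: state=D, head=0, tape[-2..1]=0110 (head:   ^)
Step 3: in state D at pos 0, read 1 -> (D,1)->write 0,move R,goto B. Now: state=B, head=1, tape[-2..2]=01000 (head:    ^)
Step 4: in state B at pos 1, read 0 -> (B,0)->write 1,move R,goto D. Now: state=D, head=2, tape[-2..3]=010100 (head:     ^)
Step 5: in state D at pos 2, read 0 -> (D,0)->write 0,move L,goto C. Now: state=C, head=1, tape[-2..3]=010100 (head:    ^)
Step 6: in state C at pos 1, read 1 -> (C,1)->write 1,move R,goto A. Now: state=A, head=2, tape[-2..3]=010100 (head:     ^)
Step 7: in state A at pos 2, read 0 -> (A,0)->write 1,move L,goto B. Now: state=B, head=1, tape[-2..3]=010110 (head:    ^)
Step 8: in state B at pos 1, read 1 -> (B,1)->write 0,move L,goto D. Now: state=D, head=0, tape[-2..3]=010010 (head:   ^)
Head positions at steps 0..8: starting at 0, distinct positions visited = {-1, 0, 1, 2} -> 4 position(s)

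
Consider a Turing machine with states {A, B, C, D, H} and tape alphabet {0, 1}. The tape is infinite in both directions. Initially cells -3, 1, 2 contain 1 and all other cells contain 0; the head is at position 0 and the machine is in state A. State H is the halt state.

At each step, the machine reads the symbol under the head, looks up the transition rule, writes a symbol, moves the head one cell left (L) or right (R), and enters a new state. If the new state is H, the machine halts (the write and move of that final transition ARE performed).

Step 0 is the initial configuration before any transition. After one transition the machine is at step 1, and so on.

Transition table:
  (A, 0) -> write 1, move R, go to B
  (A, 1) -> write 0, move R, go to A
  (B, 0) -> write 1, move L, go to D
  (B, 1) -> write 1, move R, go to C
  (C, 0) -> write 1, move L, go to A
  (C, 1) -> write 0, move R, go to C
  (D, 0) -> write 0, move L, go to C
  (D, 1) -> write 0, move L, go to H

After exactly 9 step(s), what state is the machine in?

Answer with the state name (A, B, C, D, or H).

Answer: A

Derivation:
Step 1: in state A at pos 0, read 0 -> (A,0)->write 1,move R,goto B. Now: state=B, head=1, tape[-4..3]=01001110 (head:      ^)
Step 2: in state B at pos 1, read 1 -> (B,1)->write 1,move R,goto C. Now: state=C, head=2, tape[-4..3]=01001110 (head:       ^)
Step 3: in state C at pos 2, read 1 -> (C,1)->write 0,move R,goto C. Now: state=C, head=3, tape[-4..4]=010011000 (head:        ^)
Step 4: in state C at pos 3, read 0 -> (C,0)->write 1,move L,goto A. Now: state=A, head=2, tape[-4..4]=010011010 (head:       ^)
Step 5: in state A at pos 2, read 0 -> (A,0)->write 1,move R,goto B. Now: state=B, head=3, tape[-4..4]=010011110 (head:        ^)
Step 6: in state B at pos 3, read 1 -> (B,1)->write 1,move R,goto C. Now: state=C, head=4, tape[-4..5]=0100111100 (head:         ^)
Step 7: in state C at pos 4, read 0 -> (C,0)->write 1,move L,goto A. Now: state=A, head=3, tape[-4..5]=0100111110 (head:        ^)
Step 8: in state A at pos 3, read 1 -> (A,1)->write 0,move R,goto A. Now: state=A, head=4, tape[-4..5]=0100111010 (head:         ^)
Step 9: in state A at pos 4, read 1 -> (A,1)->write 0,move R,goto A. Now: state=A, head=5, tape[-4..6]=01001110000 (head:          ^)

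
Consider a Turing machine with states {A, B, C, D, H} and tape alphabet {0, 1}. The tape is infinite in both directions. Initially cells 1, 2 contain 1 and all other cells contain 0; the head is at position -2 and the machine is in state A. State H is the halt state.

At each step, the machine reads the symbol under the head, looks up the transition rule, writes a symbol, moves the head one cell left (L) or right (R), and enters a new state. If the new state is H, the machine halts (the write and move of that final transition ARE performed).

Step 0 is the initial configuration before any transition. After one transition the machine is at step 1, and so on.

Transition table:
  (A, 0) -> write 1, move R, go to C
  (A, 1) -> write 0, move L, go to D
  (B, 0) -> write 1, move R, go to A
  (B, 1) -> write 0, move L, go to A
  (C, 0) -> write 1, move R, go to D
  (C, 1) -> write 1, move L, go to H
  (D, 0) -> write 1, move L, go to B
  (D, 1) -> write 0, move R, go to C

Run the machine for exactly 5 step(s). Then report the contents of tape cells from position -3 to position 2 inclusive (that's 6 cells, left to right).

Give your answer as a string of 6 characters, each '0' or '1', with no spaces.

Answer: 000111

Derivation:
Step 1: in state A at pos -2, read 0 -> (A,0)->write 1,move R,goto C. Now: state=C, head=-1, tape[-3..3]=0100110 (head:   ^)
Step 2: in state C at pos -1, read 0 -> (C,0)->write 1,move R,goto D. Now: state=D, head=0, tape[-3..3]=0110110 (head:    ^)
Step 3: in state D at pos 0, read 0 -> (D,0)->write 1,move L,goto B. Now: state=B, head=-1, tape[-3..3]=0111110 (head:   ^)
Step 4: in state B at pos -1, read 1 -> (B,1)->write 0,move L,goto A. Now: state=A, head=-2, tape[-3..3]=0101110 (head:  ^)
Step 5: in state A at pos -2, read 1 -> (A,1)->write 0,move L,goto D. Now: state=D, head=-3, tape[-4..3]=00001110 (head:  ^)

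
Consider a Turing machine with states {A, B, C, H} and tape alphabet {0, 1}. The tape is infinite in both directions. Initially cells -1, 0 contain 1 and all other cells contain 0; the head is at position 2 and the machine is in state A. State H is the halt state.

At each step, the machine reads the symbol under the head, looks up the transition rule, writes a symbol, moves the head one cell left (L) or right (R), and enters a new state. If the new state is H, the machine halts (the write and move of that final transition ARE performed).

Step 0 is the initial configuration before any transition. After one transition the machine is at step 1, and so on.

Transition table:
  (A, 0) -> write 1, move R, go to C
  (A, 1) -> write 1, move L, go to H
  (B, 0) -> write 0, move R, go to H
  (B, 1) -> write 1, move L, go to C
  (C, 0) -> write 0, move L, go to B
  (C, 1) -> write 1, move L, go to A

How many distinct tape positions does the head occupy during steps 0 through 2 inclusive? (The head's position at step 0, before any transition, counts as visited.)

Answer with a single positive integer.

Step 1: in state A at pos 2, read 0 -> (A,0)->write 1,move R,goto C. Now: state=C, head=3, tape[-2..4]=0110100 (head:      ^)
Step 2: in state C at pos 3, read 0 -> (C,0)->write 0,move L,goto B. Now: state=B, head=2, tape[-2..4]=0110100 (head:     ^)
Head positions at steps 0..2: starting at 2, distinct positions visited = {2, 3} -> 2 position(s)

Answer: 2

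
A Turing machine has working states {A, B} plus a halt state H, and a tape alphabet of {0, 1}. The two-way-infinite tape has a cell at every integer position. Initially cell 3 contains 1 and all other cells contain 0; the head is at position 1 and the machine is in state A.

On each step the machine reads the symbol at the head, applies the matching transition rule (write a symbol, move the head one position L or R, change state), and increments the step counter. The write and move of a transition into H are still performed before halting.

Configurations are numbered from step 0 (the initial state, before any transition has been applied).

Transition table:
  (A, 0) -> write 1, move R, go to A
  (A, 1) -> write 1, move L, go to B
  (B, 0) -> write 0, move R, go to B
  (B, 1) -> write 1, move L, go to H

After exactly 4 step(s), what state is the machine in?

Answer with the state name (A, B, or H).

Answer: H

Derivation:
Step 1: in state A at pos 1, read 0 -> (A,0)->write 1,move R,goto A. Now: state=A, head=2, tape[0..4]=01010 (head:   ^)
Step 2: in state A at pos 2, read 0 -> (A,0)->write 1,move R,goto A. Now: state=A, head=3, tape[0..4]=01110 (head:    ^)
Step 3: in state A at pos 3, read 1 -> (A,1)->write 1,move L,goto B. Now: state=B, head=2, tape[0..4]=01110 (head:   ^)
Step 4: in state B at pos 2, read 1 -> (B,1)->write 1,move L,goto H. Now: state=H, head=1, tape[0..4]=01110 (head:  ^)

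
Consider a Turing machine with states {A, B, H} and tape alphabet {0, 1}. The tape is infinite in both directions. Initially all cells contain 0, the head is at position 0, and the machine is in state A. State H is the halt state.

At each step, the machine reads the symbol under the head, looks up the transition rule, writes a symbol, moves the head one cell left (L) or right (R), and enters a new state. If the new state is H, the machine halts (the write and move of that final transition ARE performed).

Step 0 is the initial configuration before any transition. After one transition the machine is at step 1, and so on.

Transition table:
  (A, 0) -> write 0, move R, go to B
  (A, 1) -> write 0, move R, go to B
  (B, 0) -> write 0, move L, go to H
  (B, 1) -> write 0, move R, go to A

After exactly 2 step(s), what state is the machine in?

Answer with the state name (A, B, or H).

Answer: H

Derivation:
Step 1: in state A at pos 0, read 0 -> (A,0)->write 0,move R,goto B. Now: state=B, head=1, tape[-1..2]=0000 (head:   ^)
Step 2: in state B at pos 1, read 0 -> (B,0)->write 0,move L,goto H. Now: state=H, head=0, tape[-1..2]=0000 (head:  ^)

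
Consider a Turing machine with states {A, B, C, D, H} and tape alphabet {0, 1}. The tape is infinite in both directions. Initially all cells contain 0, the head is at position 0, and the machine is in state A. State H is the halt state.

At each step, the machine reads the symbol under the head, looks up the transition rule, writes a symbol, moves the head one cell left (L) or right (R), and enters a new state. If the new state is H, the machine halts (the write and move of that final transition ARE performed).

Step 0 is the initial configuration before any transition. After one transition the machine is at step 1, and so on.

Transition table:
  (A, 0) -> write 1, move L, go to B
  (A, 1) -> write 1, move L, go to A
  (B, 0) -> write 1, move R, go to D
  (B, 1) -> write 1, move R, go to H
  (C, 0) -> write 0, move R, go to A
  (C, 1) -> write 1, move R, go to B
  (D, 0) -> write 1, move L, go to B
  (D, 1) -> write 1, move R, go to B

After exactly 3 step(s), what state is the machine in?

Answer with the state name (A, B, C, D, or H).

Step 1: in state A at pos 0, read 0 -> (A,0)->write 1,move L,goto B. Now: state=B, head=-1, tape[-2..1]=0010 (head:  ^)
Step 2: in state B at pos -1, read 0 -> (B,0)->write 1,move R,goto D. Now: state=D, head=0, tape[-2..1]=0110 (head:   ^)
Step 3: in state D at pos 0, read 1 -> (D,1)->write 1,move R,goto B. Now: state=B, head=1, tape[-2..2]=01100 (head:    ^)

Answer: B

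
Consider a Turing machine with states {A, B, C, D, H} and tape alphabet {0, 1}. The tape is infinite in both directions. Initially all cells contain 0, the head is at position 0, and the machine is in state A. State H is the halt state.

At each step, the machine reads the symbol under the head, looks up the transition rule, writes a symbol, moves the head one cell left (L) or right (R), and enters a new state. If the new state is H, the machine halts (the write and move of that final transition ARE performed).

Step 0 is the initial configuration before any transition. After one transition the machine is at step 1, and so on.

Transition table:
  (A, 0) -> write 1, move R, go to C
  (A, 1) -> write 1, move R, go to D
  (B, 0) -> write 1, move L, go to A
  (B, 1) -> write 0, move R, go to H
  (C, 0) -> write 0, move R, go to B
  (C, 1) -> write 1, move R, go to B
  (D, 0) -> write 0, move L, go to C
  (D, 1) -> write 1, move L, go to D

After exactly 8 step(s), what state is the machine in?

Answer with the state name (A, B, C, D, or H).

Answer: D

Derivation:
Step 1: in state A at pos 0, read 0 -> (A,0)->write 1,move R,goto C. Now: state=C, head=1, tape[-1..2]=0100 (head:   ^)
Step 2: in state C at pos 1, read 0 -> (C,0)->write 0,move R,goto B. Now: state=B, head=2, tape[-1..3]=01000 (head:    ^)
Step 3: in state B at pos 2, read 0 -> (B,0)->write 1,move L,goto A. Now: state=A, head=1, tape[-1..3]=01010 (head:   ^)
Step 4: in state A at pos 1, read 0 -> (A,0)->write 1,move R,goto C. Now: state=C, head=2, tape[-1..3]=01110 (head:    ^)
Step 5: in state C at pos 2, read 1 -> (C,1)->write 1,move R,goto B. Now: state=B, head=3, tape[-1..4]=011100 (head:     ^)
Step 6: in state B at pos 3, read 0 -> (B,0)->write 1,move L,goto A. Now: state=A, head=2, tape[-1..4]=011110 (head:    ^)
Step 7: in state A at pos 2, read 1 -> (A,1)->write 1,move R,goto D. Now: state=D, head=3, tape[-1..4]=011110 (head:     ^)
Step 8: in state D at pos 3, read 1 -> (D,1)->write 1,move L,goto D. Now: state=D, head=2, tape[-1..4]=011110 (head:    ^)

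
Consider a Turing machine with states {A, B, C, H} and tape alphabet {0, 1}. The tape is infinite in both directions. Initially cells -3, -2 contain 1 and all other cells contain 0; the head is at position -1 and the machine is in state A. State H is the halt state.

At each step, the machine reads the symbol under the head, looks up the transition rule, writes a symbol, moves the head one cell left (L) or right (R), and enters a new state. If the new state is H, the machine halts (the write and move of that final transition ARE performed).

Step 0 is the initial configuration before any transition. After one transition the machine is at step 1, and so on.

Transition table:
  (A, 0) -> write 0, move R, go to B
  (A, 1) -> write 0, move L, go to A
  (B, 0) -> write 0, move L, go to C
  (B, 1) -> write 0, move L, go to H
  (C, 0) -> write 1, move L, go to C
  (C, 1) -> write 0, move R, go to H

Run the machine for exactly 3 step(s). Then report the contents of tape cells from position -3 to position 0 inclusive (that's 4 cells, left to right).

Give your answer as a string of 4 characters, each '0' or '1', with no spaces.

Step 1: in state A at pos -1, read 0 -> (A,0)->write 0,move R,goto B. Now: state=B, head=0, tape[-4..1]=011000 (head:     ^)
Step 2: in state B at pos 0, read 0 -> (B,0)->write 0,move L,goto C. Now: state=C, head=-1, tape[-4..1]=011000 (head:    ^)
Step 3: in state C at pos -1, read 0 -> (C,0)->write 1,move L,goto C. Now: state=C, head=-2, tape[-4..1]=011100 (head:   ^)

Answer: 1110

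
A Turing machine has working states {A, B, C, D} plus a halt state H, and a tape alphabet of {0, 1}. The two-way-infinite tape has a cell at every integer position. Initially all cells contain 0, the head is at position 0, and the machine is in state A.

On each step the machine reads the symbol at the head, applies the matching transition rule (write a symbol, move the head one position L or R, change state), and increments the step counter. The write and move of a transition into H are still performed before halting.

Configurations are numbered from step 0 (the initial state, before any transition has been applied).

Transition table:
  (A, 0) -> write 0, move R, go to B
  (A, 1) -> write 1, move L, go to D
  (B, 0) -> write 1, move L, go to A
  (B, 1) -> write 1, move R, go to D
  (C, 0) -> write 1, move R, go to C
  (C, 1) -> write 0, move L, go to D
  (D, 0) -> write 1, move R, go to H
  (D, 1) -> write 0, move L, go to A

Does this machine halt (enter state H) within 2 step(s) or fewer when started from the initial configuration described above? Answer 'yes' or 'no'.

Step 1: in state A at pos 0, read 0 -> (A,0)->write 0,move R,goto B. Now: state=B, head=1, tape[-1..2]=0000 (head:   ^)
Step 2: in state B at pos 1, read 0 -> (B,0)->write 1,move L,goto A. Now: state=A, head=0, tape[-1..2]=0010 (head:  ^)
After 2 step(s): state = A (not H) -> not halted within 2 -> no

Answer: no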